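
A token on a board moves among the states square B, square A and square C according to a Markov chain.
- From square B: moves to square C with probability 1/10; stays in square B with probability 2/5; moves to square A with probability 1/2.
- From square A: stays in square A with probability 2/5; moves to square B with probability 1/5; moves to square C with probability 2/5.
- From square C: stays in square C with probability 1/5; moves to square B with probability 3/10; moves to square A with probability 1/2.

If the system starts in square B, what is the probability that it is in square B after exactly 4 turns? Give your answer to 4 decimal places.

0.2829

Propagate the distribution vector 4 turns from square B.
After 0 turns: (1.0000, 0.0000, 0.0000)
After 1 turn: (0.4000, 0.5000, 0.1000)
After 2 turns: (0.2900, 0.4500, 0.2600)
After 3 turns: (0.2840, 0.4550, 0.2610)
After 4 turns: (0.2829, 0.4545, 0.2626)
P(in square B after 4 turns) = 0.2829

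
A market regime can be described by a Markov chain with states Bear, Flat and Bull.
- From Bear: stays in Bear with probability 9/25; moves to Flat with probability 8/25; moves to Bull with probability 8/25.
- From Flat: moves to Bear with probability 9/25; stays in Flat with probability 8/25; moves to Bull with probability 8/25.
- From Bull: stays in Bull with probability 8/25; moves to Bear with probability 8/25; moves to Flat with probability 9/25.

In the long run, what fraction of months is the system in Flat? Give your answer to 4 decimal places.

Let the stationary distribution be π with π = πP and π_1 + π_2 + π_3 = 1.
π_1 = 0.36·π_1 + 0.36·π_2 + 0.32·π_3
π_2 = 0.32·π_1 + 0.32·π_2 + 0.36·π_3
Solving with the normalization constraint gives π = (0.3472, 0.3328, 0.3200).
So the stationary probability of Flat is 0.3328.

0.3328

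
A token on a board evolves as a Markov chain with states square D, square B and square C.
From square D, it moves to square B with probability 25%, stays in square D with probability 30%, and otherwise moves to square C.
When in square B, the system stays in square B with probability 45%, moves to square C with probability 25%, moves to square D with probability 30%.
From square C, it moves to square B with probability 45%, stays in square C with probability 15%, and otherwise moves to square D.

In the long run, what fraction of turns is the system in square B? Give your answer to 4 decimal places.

Let the stationary distribution be π with π = πP and π_1 + π_2 + π_3 = 1.
π_1 = 0.3·π_1 + 0.3·π_2 + 0.4·π_3
π_2 = 0.25·π_1 + 0.45·π_2 + 0.45·π_3
Solving with the normalization constraint gives π = (0.3287, 0.3843, 0.2870).
So the stationary probability of square B is 0.3843.

0.3843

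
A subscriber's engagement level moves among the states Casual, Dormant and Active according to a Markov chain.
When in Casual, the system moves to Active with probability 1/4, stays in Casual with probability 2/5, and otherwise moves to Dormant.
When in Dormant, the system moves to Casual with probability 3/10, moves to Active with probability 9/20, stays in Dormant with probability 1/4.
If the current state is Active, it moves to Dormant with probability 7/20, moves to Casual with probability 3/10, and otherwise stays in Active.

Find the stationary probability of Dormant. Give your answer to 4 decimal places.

0.3182

Let the stationary distribution be π with π = πP and π_1 + π_2 + π_3 = 1.
π_1 = 0.4·π_1 + 0.3·π_2 + 0.3·π_3
π_2 = 0.35·π_1 + 0.25·π_2 + 0.35·π_3
Solving with the normalization constraint gives π = (0.3333, 0.3182, 0.3485).
So the stationary probability of Dormant is 0.3182.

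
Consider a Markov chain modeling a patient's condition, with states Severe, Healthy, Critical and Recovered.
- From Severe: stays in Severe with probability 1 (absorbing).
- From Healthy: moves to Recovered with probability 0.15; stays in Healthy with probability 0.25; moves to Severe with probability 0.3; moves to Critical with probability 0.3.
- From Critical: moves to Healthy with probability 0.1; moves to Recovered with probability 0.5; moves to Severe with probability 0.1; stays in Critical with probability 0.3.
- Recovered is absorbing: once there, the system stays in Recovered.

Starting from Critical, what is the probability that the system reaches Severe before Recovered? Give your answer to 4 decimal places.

Let h(s) be the probability of absorption at Severe starting from transient state s. Then h(Severe) = 1 and h(Recovered) = 0. By first-step analysis:
h(Healthy) = 0.3·1 + 0.25·h(Healthy) + 0.3·h(Critical) + 0.15·0
h(Critical) = 0.1·1 + 0.1·h(Healthy) + 0.3·h(Critical) + 0.5·0
Solving: h(Healthy) = 0.4848, h(Critical) = 0.2121.
Starting from Critical, the probability is 0.2121.

0.2121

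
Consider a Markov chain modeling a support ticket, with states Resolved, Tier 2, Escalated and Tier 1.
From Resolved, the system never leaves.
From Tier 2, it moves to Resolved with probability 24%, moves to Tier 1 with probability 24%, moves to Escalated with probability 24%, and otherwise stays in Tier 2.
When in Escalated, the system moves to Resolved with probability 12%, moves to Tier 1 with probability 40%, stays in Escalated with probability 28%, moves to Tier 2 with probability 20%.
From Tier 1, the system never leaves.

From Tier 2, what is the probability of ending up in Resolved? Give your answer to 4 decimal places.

Let h(s) be the probability of absorption at Resolved starting from transient state s. Then h(Resolved) = 1 and h(Tier 1) = 0. By first-step analysis:
h(Tier 2) = 0.24·1 + 0.28·h(Tier 2) + 0.24·h(Escalated) + 0.24·0
h(Escalated) = 0.12·1 + 0.2·h(Tier 2) + 0.28·h(Escalated) + 0.4·0
Solving: h(Tier 2) = 0.4286, h(Escalated) = 0.2857.
Starting from Tier 2, the probability is 0.4286.

0.4286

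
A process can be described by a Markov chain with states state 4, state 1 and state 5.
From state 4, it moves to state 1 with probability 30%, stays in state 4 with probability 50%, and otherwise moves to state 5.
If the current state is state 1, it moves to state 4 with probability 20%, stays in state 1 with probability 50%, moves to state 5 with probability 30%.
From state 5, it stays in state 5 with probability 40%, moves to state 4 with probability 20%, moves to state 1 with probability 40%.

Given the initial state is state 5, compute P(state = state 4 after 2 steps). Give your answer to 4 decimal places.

Sum over the intermediate state after 1 step:
P = P(state 5→state 4)·P(state 4→state 4) + P(state 5→state 1)·P(state 1→state 4) + P(state 5→state 5)·P(state 5→state 4)
  = 0.2×0.5 + 0.4×0.2 + 0.4×0.2
  = 0.1000 + 0.0800 + 0.0800 = 0.2600

0.2600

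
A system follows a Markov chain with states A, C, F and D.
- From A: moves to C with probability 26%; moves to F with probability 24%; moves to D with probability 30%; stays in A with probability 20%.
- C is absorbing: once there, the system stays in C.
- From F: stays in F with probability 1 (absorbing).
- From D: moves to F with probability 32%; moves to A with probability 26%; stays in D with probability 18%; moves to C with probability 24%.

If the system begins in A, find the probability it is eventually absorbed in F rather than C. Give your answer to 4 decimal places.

0.5066

Let h(s) be the probability of absorption at F starting from transient state s. Then h(F) = 1 and h(C) = 0. By first-step analysis:
h(A) = 0.2·h(A) + 0.26·0 + 0.24·1 + 0.3·h(D)
h(D) = 0.26·h(A) + 0.24·0 + 0.32·1 + 0.18·h(D)
Solving: h(A) = 0.5066, h(D) = 0.5509.
Starting from A, the probability is 0.5066.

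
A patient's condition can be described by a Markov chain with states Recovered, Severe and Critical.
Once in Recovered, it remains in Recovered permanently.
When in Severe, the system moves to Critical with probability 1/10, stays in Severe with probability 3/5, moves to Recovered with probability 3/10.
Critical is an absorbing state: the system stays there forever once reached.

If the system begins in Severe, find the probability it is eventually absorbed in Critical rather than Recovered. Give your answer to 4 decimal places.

0.2500

Let h(s) be the probability of absorption at Critical starting from transient state s. Then h(Critical) = 1 and h(Recovered) = 0. By first-step analysis:
h(Severe) = 0.3·0 + 0.6·h(Severe) + 0.1·1
Solving: h(Severe) = 0.2500.
Starting from Severe, the probability is 0.2500.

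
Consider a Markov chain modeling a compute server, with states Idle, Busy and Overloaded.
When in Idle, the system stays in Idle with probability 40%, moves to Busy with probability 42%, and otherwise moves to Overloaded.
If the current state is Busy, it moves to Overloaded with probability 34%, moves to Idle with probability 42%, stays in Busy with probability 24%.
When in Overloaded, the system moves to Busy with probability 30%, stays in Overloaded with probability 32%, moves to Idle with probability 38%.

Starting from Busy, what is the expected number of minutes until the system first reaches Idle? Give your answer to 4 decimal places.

2.4590

Let t(s) be the expected number of minutes to first reach Idle from state s, with t(Idle) = 0. Conditioning on the first minute:
t(Busy) = 1 + 0.24·t(Busy) + 0.34·t(Overloaded)
t(Overloaded) = 1 + 0.3·t(Busy) + 0.32·t(Overloaded)
Solving: t(Busy) = 2.4590, t(Overloaded) = 2.5554.
Expected minutes from Busy to Idle: 2.4590.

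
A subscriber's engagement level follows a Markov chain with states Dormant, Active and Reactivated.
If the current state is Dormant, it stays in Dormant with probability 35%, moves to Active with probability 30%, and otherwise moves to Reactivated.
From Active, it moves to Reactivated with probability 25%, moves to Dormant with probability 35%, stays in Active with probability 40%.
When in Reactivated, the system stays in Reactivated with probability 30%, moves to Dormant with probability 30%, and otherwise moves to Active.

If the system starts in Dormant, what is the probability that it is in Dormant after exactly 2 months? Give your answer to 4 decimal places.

Sum over the intermediate state after 1 month:
P = P(Dormant→Dormant)·P(Dormant→Dormant) + P(Dormant→Active)·P(Active→Dormant) + P(Dormant→Reactivated)·P(Reactivated→Dormant)
  = 0.35×0.35 + 0.3×0.35 + 0.35×0.3
  = 0.1225 + 0.1050 + 0.1050 = 0.3325

0.3325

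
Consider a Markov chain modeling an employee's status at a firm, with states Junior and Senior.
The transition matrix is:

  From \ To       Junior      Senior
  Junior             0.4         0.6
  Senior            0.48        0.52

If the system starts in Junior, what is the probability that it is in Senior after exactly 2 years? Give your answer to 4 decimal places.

0.5520

Sum over the intermediate state after 1 year:
P = P(Junior→Junior)·P(Junior→Senior) + P(Junior→Senior)·P(Senior→Senior)
  = 0.4×0.6 + 0.6×0.52
  = 0.2400 + 0.3120 = 0.5520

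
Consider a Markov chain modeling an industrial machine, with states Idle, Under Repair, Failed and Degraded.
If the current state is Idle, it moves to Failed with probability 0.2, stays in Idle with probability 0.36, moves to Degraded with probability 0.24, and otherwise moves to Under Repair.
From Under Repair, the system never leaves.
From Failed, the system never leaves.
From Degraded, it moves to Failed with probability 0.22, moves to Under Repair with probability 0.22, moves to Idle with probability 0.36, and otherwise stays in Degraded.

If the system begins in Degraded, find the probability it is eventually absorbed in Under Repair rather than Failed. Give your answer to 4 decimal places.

Let h(s) be the probability of absorption at Under Repair starting from transient state s. Then h(Under Repair) = 1 and h(Failed) = 0. By first-step analysis:
h(Idle) = 0.36·h(Idle) + 0.2·1 + 0.2·0 + 0.24·h(Degraded)
h(Degraded) = 0.36·h(Idle) + 0.22·1 + 0.22·0 + 0.2·h(Degraded)
Solving: h(Idle) = 0.5000, h(Degraded) = 0.5000.
Starting from Degraded, the probability is 0.5000.

0.5000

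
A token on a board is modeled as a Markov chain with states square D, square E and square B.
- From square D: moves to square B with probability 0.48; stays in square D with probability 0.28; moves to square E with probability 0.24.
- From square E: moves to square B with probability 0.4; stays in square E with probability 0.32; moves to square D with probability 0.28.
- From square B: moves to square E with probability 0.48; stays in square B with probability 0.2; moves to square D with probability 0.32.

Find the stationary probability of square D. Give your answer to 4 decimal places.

Let the stationary distribution be π with π = πP and π_1 + π_2 + π_3 = 1.
π_1 = 0.28·π_1 + 0.28·π_2 + 0.32·π_3
π_2 = 0.24·π_1 + 0.32·π_2 + 0.48·π_3
Solving with the normalization constraint gives π = (0.2941, 0.3529, 0.3529).
So the stationary probability of square D is 0.2941.

0.2941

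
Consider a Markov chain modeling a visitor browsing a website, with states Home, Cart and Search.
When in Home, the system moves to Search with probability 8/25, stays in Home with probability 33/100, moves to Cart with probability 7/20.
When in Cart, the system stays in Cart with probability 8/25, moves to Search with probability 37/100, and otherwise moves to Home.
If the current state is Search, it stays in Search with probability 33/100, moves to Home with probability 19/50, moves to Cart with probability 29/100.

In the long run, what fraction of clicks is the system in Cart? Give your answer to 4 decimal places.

Let the stationary distribution be π with π = πP and π_1 + π_2 + π_3 = 1.
π_1 = 0.33·π_1 + 0.31·π_2 + 0.38·π_3
π_2 = 0.35·π_1 + 0.32·π_2 + 0.29·π_3
Solving with the normalization constraint gives π = (0.3406, 0.3200, 0.3394).
So the stationary probability of Cart is 0.3200.

0.3200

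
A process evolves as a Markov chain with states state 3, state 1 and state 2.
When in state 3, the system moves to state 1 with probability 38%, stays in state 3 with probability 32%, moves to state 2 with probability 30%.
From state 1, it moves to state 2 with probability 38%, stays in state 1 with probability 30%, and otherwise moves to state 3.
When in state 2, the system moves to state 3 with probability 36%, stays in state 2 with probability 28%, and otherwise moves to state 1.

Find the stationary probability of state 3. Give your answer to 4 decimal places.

0.3328

Let the stationary distribution be π with π = πP and π_1 + π_2 + π_3 = 1.
π_1 = 0.32·π_1 + 0.32·π_2 + 0.36·π_3
π_2 = 0.38·π_1 + 0.3·π_2 + 0.36·π_3
Solving with the normalization constraint gives π = (0.3328, 0.3459, 0.3212).
So the stationary probability of state 3 is 0.3328.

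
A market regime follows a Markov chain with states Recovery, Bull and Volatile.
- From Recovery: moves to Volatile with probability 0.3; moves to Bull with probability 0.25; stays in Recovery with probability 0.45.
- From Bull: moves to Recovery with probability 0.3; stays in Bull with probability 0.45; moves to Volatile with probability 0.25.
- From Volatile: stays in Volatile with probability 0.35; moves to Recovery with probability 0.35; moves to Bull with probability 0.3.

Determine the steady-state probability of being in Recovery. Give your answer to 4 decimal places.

Let the stationary distribution be π with π = πP and π_1 + π_2 + π_3 = 1.
π_1 = 0.45·π_1 + 0.3·π_2 + 0.35·π_3
π_2 = 0.25·π_1 + 0.45·π_2 + 0.3·π_3
Solving with the normalization constraint gives π = (0.3705, 0.3311, 0.2984).
So the stationary probability of Recovery is 0.3705.

0.3705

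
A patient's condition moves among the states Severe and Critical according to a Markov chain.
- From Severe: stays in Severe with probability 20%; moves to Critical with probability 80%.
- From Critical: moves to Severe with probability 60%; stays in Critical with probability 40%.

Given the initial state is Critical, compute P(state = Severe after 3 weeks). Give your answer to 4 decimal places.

Propagate the distribution vector 3 weeks from Critical.
After 0 weeks: (0.0000, 1.0000)
After 1 week: (0.6000, 0.4000)
After 2 weeks: (0.3600, 0.6400)
After 3 weeks: (0.4560, 0.5440)
P(in Severe after 3 weeks) = 0.4560

0.4560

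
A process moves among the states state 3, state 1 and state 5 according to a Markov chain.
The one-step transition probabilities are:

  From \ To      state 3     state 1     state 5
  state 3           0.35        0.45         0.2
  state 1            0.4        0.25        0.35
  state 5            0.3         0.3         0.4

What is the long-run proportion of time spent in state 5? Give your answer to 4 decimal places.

Let the stationary distribution be π with π = πP and π_1 + π_2 + π_3 = 1.
π_1 = 0.35·π_1 + 0.4·π_2 + 0.3·π_3
π_2 = 0.45·π_1 + 0.25·π_2 + 0.3·π_3
Solving with the normalization constraint gives π = (0.3511, 0.3359, 0.3130).
So the stationary probability of state 5 is 0.3130.

0.3130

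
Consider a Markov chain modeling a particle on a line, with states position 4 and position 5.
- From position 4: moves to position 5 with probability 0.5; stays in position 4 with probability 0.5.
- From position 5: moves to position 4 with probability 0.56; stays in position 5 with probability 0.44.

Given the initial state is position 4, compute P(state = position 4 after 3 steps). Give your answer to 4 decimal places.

Propagate the distribution vector 3 steps from position 4.
After 0 steps: (1.0000, 0.0000)
After 1 step: (0.5000, 0.5000)
After 2 steps: (0.5300, 0.4700)
After 3 steps: (0.5282, 0.4718)
P(in position 4 after 3 steps) = 0.5282

0.5282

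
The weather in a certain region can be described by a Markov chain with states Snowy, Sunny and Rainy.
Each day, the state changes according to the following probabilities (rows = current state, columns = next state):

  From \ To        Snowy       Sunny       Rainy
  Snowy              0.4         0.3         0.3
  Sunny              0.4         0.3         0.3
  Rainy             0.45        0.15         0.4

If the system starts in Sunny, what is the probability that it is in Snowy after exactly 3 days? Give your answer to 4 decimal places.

0.4165

Propagate the distribution vector 3 days from Sunny.
After 0 days: (0.0000, 1.0000, 0.0000)
After 1 day: (0.4000, 0.3000, 0.3000)
After 2 days: (0.4150, 0.2550, 0.3300)
After 3 days: (0.4165, 0.2505, 0.3330)
P(in Snowy after 3 days) = 0.4165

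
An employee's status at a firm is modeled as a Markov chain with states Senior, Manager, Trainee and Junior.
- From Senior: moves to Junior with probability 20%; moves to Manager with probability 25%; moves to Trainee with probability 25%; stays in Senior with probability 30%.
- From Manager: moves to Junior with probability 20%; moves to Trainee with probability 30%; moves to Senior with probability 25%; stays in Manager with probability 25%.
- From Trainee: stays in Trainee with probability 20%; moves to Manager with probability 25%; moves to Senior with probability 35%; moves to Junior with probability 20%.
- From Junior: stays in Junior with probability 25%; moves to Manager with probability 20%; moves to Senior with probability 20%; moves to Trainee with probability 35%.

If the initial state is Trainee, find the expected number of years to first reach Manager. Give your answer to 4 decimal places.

4.1758

Let t(s) be the expected number of years to first reach Manager from state s, with t(Manager) = 0. Conditioning on the first year:
t(Senior) = 1 + 0.3·t(Senior) + 0.25·t(Trainee) + 0.2·t(Junior)
t(Trainee) = 1 + 0.35·t(Senior) + 0.2·t(Trainee) + 0.2·t(Junior)
t(Junior) = 1 + 0.2·t(Senior) + 0.35·t(Trainee) + 0.25·t(Junior)
Solving: t(Senior) = 4.1758, t(Trainee) = 4.1758, t(Junior) = 4.3956.
Expected years from Trainee to Manager: 4.1758.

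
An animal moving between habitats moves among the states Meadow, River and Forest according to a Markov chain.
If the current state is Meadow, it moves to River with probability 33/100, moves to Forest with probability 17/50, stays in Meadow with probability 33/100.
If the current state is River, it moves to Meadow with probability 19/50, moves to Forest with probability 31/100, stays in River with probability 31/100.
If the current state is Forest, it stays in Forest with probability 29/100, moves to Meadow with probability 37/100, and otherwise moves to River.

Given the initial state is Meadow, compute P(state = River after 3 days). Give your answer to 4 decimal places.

Propagate the distribution vector 3 days from Meadow.
After 0 days: (1.0000, 0.0000, 0.0000)
After 1 day: (0.3300, 0.3300, 0.3400)
After 2 days: (0.3601, 0.3268, 0.3131)
After 3 days: (0.3589, 0.3266, 0.3145)
P(in River after 3 days) = 0.3266

0.3266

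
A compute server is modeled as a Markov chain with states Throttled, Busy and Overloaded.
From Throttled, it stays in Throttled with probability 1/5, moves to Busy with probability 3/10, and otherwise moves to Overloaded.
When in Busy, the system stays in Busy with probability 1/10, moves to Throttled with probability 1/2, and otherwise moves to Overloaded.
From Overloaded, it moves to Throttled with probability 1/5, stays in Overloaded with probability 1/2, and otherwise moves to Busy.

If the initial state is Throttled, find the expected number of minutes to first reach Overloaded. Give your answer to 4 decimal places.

Let t(s) be the expected number of minutes to first reach Overloaded from state s, with t(Overloaded) = 0. Conditioning on the first minute:
t(Throttled) = 1 + 0.2·t(Throttled) + 0.3·t(Busy)
t(Busy) = 1 + 0.5·t(Throttled) + 0.1·t(Busy)
Solving: t(Throttled) = 2.1053, t(Busy) = 2.2807.
Expected minutes from Throttled to Overloaded: 2.1053.

2.1053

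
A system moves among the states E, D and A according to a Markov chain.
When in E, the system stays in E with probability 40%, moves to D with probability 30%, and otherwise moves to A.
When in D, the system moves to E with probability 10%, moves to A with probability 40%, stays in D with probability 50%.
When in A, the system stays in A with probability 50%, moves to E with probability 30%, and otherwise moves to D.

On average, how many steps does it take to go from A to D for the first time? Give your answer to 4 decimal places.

Let t(s) be the expected number of steps to first reach D from state s, with t(D) = 0. Conditioning on the first step:
t(E) = 1 + 0.4·t(E) + 0.3·t(A)
t(A) = 1 + 0.3·t(E) + 0.5·t(A)
Solving: t(E) = 3.8095, t(A) = 4.2857.
Expected steps from A to D: 4.2857.

4.2857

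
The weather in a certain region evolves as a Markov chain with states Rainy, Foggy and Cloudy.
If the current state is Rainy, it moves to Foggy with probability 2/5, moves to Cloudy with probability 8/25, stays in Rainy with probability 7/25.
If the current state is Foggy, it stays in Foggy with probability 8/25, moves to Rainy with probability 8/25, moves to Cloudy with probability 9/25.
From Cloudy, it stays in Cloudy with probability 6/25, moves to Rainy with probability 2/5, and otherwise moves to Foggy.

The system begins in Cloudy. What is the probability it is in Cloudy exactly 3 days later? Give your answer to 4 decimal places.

Propagate the distribution vector 3 days from Cloudy.
After 0 days: (0.0000, 0.0000, 1.0000)
After 1 day: (0.4000, 0.3600, 0.2400)
After 2 days: (0.3232, 0.3616, 0.3152)
After 3 days: (0.3323, 0.3585, 0.3092)
P(in Cloudy after 3 days) = 0.3092

0.3092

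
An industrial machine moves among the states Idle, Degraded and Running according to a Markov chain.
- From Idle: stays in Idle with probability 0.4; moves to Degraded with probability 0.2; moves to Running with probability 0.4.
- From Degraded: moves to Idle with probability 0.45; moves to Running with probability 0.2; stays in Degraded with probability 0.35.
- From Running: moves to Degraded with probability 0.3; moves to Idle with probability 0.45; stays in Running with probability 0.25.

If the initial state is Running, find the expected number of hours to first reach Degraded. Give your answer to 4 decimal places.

3.8889

Let t(s) be the expected number of hours to first reach Degraded from state s, with t(Degraded) = 0. Conditioning on the first hour:
t(Idle) = 1 + 0.4·t(Idle) + 0.4·t(Running)
t(Running) = 1 + 0.45·t(Idle) + 0.25·t(Running)
Solving: t(Idle) = 4.2593, t(Running) = 3.8889.
Expected hours from Running to Degraded: 3.8889.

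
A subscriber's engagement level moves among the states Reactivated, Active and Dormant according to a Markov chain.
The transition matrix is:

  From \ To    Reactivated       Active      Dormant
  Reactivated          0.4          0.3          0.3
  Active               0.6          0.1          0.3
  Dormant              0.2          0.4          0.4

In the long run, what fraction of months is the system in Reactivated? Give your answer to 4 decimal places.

0.3889

Let the stationary distribution be π with π = πP and π_1 + π_2 + π_3 = 1.
π_1 = 0.4·π_1 + 0.6·π_2 + 0.2·π_3
π_2 = 0.3·π_1 + 0.1·π_2 + 0.4·π_3
Solving with the normalization constraint gives π = (0.3889, 0.2778, 0.3333).
So the stationary probability of Reactivated is 0.3889.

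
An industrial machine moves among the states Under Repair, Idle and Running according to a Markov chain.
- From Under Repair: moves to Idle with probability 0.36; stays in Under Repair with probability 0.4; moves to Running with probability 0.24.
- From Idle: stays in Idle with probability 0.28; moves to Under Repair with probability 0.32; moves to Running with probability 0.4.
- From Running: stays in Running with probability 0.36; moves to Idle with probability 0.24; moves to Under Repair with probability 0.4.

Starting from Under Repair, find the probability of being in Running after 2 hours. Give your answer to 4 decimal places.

0.3264

Sum over the intermediate state after 1 hour:
P = P(Under Repair→Under Repair)·P(Under Repair→Running) + P(Under Repair→Idle)·P(Idle→Running) + P(Under Repair→Running)·P(Running→Running)
  = 0.4×0.24 + 0.36×0.4 + 0.24×0.36
  = 0.0960 + 0.1440 + 0.0864 = 0.3264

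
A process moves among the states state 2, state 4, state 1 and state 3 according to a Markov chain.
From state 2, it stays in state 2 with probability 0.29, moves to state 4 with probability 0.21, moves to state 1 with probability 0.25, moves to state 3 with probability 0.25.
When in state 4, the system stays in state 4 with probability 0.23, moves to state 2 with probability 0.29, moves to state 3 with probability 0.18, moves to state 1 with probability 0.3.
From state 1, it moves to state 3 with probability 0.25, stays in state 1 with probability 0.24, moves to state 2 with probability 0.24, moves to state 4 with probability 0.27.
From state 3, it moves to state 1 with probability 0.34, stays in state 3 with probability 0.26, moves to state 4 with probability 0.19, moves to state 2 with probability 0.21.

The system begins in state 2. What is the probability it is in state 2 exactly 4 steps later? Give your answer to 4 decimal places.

0.2571

Propagate the distribution vector 4 steps from state 2.
After 0 steps: (1.0000, 0.0000, 0.0000, 0.0000)
After 1 step: (0.2900, 0.2100, 0.2500, 0.2500)
After 2 steps: (0.2575, 0.2242, 0.2805, 0.2378)
After 3 steps: (0.2570, 0.2266, 0.2798, 0.2367)
After 4 steps: (0.2571, 0.2266, 0.2798, 0.2365)
P(in state 2 after 4 steps) = 0.2571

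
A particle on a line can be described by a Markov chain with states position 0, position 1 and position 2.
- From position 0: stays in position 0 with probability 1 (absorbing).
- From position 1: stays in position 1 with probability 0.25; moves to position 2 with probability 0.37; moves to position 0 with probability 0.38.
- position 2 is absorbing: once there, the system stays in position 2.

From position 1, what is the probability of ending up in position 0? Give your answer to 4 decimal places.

0.5067

Let h(s) be the probability of absorption at position 0 starting from transient state s. Then h(position 0) = 1 and h(position 2) = 0. By first-step analysis:
h(position 1) = 0.38·1 + 0.25·h(position 1) + 0.37·0
Solving: h(position 1) = 0.5067.
Starting from position 1, the probability is 0.5067.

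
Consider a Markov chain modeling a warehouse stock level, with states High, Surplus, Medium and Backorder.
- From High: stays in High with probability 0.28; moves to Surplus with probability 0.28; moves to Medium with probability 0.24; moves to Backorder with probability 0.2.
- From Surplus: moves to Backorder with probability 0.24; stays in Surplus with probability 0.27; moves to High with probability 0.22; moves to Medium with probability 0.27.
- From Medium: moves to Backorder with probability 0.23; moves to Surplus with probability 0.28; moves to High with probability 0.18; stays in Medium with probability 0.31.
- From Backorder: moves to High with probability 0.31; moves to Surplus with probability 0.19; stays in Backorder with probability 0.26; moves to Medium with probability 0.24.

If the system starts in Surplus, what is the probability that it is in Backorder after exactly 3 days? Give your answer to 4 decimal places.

Propagate the distribution vector 3 days from Surplus.
After 0 days: (0.0000, 1.0000, 0.0000, 0.0000)
After 1 day: (0.2200, 0.2700, 0.2700, 0.2400)
After 2 days: (0.2440, 0.2557, 0.2670, 0.2333)
After 3 days: (0.2450, 0.2564, 0.2664, 0.2322)
P(in Backorder after 3 days) = 0.2322

0.2322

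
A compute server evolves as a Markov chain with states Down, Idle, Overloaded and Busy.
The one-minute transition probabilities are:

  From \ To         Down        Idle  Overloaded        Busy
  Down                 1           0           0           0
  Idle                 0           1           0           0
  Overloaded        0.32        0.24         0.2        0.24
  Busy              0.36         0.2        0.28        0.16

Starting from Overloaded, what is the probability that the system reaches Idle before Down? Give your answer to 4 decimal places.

Let h(s) be the probability of absorption at Idle starting from transient state s. Then h(Idle) = 1 and h(Down) = 0. By first-step analysis:
h(Overloaded) = 0.32·0 + 0.24·1 + 0.2·h(Overloaded) + 0.24·h(Busy)
h(Busy) = 0.36·0 + 0.2·1 + 0.28·h(Overloaded) + 0.16·h(Busy)
Solving: h(Overloaded) = 0.4127, h(Busy) = 0.3757.
Starting from Overloaded, the probability is 0.4127.

0.4127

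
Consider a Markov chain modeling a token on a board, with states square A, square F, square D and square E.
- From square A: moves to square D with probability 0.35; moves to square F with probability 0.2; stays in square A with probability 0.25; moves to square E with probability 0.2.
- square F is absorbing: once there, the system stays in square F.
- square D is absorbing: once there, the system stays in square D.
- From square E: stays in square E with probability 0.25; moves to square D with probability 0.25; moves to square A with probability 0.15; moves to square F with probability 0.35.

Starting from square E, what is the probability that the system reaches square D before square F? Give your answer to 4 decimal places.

0.4507

Let h(s) be the probability of absorption at square D starting from transient state s. Then h(square D) = 1 and h(square F) = 0. By first-step analysis:
h(square A) = 0.25·h(square A) + 0.2·0 + 0.35·1 + 0.2·h(square E)
h(square E) = 0.15·h(square A) + 0.35·0 + 0.25·1 + 0.25·h(square E)
Solving: h(square A) = 0.5869, h(square E) = 0.4507.
Starting from square E, the probability is 0.4507.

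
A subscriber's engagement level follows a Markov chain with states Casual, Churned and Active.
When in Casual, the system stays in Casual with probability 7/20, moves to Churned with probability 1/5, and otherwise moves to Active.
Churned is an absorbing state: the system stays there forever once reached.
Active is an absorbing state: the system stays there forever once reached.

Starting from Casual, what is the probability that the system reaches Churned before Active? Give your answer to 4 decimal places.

Let h(s) be the probability of absorption at Churned starting from transient state s. Then h(Churned) = 1 and h(Active) = 0. By first-step analysis:
h(Casual) = 0.35·h(Casual) + 0.2·1 + 0.45·0
Solving: h(Casual) = 0.3077.
Starting from Casual, the probability is 0.3077.

0.3077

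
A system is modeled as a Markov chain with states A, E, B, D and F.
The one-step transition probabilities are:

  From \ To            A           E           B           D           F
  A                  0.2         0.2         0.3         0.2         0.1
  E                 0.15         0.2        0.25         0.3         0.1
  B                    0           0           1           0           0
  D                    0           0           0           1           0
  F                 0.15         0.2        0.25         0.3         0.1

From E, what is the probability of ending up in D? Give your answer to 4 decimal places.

Let h(s) be the probability of absorption at D starting from transient state s. Then h(D) = 1 and h(B) = 0. By first-step analysis:
h(A) = 0.2·h(A) + 0.2·h(E) + 0.3·0 + 0.2·1 + 0.1·h(F)
h(E) = 0.15·h(A) + 0.2·h(E) + 0.25·0 + 0.3·1 + 0.1·h(F)
h(F) = 0.15·h(A) + 0.2·h(E) + 0.25·0 + 0.3·1 + 0.1·h(F)
Solving: h(A) = 0.4466, h(E) = 0.5243, h(F) = 0.5243.
Starting from E, the probability is 0.5243.

0.5243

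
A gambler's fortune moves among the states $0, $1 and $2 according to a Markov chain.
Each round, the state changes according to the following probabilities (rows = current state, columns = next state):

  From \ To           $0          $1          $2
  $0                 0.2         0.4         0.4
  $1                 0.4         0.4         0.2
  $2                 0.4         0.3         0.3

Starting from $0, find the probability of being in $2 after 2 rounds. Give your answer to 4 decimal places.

Sum over the intermediate state after 1 round:
P = P($0→$0)·P($0→$2) + P($0→$1)·P($1→$2) + P($0→$2)·P($2→$2)
  = 0.2×0.4 + 0.4×0.2 + 0.4×0.3
  = 0.0800 + 0.0800 + 0.1200 = 0.2800

0.2800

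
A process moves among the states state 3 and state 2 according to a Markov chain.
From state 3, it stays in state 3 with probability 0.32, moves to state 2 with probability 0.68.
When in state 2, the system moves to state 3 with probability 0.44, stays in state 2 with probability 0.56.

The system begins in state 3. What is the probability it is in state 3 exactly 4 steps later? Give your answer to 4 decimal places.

Propagate the distribution vector 4 steps from state 3.
After 0 steps: (1.0000, 0.0000)
After 1 step: (0.3200, 0.6800)
After 2 steps: (0.4016, 0.5984)
After 3 steps: (0.3918, 0.6082)
After 4 steps: (0.3930, 0.6070)
P(in state 3 after 4 steps) = 0.3930

0.3930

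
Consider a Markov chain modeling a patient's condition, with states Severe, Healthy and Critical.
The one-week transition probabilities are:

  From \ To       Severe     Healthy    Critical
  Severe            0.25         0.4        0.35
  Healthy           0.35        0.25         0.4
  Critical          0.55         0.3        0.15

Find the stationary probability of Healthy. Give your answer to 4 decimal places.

Let the stationary distribution be π with π = πP and π_1 + π_2 + π_3 = 1.
π_1 = 0.25·π_1 + 0.35·π_2 + 0.55·π_3
π_2 = 0.4·π_1 + 0.25·π_2 + 0.3·π_3
Solving with the normalization constraint gives π = (0.3736, 0.3213, 0.3051).
So the stationary probability of Healthy is 0.3213.

0.3213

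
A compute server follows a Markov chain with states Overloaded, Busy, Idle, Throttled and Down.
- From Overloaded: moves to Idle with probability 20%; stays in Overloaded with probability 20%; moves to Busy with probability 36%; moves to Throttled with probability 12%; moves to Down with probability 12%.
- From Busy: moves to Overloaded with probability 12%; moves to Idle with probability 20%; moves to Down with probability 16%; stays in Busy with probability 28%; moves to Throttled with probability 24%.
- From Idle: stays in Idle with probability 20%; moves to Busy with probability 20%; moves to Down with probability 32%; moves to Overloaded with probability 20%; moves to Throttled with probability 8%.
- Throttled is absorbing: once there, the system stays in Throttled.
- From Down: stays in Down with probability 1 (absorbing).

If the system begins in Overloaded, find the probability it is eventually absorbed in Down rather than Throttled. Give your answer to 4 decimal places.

0.5370

Let h(s) be the probability of absorption at Down starting from transient state s. Then h(Down) = 1 and h(Throttled) = 0. By first-step analysis:
h(Overloaded) = 0.2·h(Overloaded) + 0.36·h(Busy) + 0.2·h(Idle) + 0.12·0 + 0.12·1
h(Busy) = 0.12·h(Overloaded) + 0.28·h(Busy) + 0.2·h(Idle) + 0.24·0 + 0.16·1
h(Idle) = 0.2·h(Overloaded) + 0.2·h(Busy) + 0.2·h(Idle) + 0.08·0 + 0.32·1
Solving: h(Overloaded) = 0.5370, h(Busy) = 0.4945, h(Idle) = 0.6579.
Starting from Overloaded, the probability is 0.5370.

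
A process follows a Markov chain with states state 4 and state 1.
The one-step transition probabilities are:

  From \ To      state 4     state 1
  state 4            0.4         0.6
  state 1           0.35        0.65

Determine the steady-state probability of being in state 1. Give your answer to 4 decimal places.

0.6316

Let the stationary distribution be π with π = πP and π_1 + π_2 = 1.
π_1 = 0.4·π_1 + 0.35·π_2
Solving with the normalization constraint gives π = (0.3684, 0.6316).
So the stationary probability of state 1 is 0.6316.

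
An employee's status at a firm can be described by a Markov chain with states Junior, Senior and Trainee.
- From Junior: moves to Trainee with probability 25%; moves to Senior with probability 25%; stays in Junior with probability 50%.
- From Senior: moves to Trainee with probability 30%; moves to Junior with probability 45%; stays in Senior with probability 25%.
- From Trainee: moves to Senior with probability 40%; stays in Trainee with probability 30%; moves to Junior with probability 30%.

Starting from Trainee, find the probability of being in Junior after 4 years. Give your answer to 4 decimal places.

0.4296

Propagate the distribution vector 4 years from Trainee.
After 0 years: (0.0000, 0.0000, 1.0000)
After 1 year: (0.3000, 0.4000, 0.3000)
After 2 years: (0.4200, 0.2950, 0.2850)
After 3 years: (0.4283, 0.2928, 0.2790)
After 4 years: (0.4296, 0.2919, 0.2786)
P(in Junior after 4 years) = 0.4296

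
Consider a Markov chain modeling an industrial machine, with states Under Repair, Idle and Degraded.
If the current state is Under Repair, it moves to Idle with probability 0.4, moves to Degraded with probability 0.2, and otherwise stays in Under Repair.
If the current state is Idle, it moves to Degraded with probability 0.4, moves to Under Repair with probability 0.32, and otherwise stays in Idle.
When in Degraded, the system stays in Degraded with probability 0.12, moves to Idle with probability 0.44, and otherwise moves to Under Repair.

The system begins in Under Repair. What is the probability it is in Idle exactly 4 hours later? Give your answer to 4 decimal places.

Propagate the distribution vector 4 hours from Under Repair.
After 0 hours: (1.0000, 0.0000, 0.0000)
After 1 hour: (0.4000, 0.4000, 0.2000)
After 2 hours: (0.3760, 0.3600, 0.2640)
After 3 hours: (0.3818, 0.3674, 0.2509)
After 4 hours: (0.3806, 0.3660, 0.2534)
P(in Idle after 4 hours) = 0.3660

0.3660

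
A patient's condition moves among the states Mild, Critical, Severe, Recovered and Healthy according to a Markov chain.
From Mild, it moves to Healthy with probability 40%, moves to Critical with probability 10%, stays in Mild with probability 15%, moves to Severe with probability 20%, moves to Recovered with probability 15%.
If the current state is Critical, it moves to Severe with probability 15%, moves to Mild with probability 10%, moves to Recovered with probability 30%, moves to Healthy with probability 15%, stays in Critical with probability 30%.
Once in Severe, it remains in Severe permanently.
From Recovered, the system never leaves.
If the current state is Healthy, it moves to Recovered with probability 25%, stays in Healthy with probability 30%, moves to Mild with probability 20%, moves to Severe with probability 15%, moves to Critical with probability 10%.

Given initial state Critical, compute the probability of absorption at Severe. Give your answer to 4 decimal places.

0.3667

Let h(s) be the probability of absorption at Severe starting from transient state s. Then h(Severe) = 1 and h(Recovered) = 0. By first-step analysis:
h(Mild) = 0.15·h(Mild) + 0.1·h(Critical) + 0.2·1 + 0.15·0 + 0.4·h(Healthy)
h(Critical) = 0.1·h(Mild) + 0.3·h(Critical) + 0.15·1 + 0.3·0 + 0.15·h(Healthy)
h(Healthy) = 0.2·h(Mild) + 0.1·h(Critical) + 0.15·1 + 0.25·0 + 0.3·h(Healthy)
Solving: h(Mild) = 0.4667, h(Critical) = 0.3667, h(Healthy) = 0.4000.
Starting from Critical, the probability is 0.3667.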